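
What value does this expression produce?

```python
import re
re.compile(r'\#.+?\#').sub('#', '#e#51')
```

'#51'

Matches: at [0:3] → '#e#'.
`sub` substitutes '#' at each match site.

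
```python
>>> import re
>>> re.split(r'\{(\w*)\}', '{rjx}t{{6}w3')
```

Matches to split on: at [0:5] → '{rjx}'; at [7:10] → '{6}'.
With a capturing group present, the delimiter's captured portion is kept in the result list.

['', 'rjx', 't{', '6', 'w3']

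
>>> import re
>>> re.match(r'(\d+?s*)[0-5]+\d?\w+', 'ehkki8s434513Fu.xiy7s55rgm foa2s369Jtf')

This matches one or more of a digit (lazy), then zero or more of the literal 's' (captured); then one or more of a character in [0-5], then optionally a digit, then one or more of a word character.
`re.match` only tries the pattern at the start of the string.
Here the string doesn't start with a match, so the call returns None.

None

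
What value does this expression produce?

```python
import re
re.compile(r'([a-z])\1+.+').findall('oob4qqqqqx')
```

['o']

`\1` is not a pattern — it's the concrete string captured by group 1, re-applied verbatim.
`findall` collects group 1 from the one match (1 total).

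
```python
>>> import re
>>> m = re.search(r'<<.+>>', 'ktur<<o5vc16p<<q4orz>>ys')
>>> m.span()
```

(4, 22)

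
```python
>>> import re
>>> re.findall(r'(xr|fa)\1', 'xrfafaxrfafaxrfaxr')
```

['fa', 'fa']

A backreference is literal: `\1` must see the identical characters the first group matched.
Matches: at [2:6] match 'fafa', group 1 = 'fa'; at [8:12] match 'fafa', group 1 = 'fa'.
Because there's exactly one group, `findall` drops the full match and keeps group 1 from each hit.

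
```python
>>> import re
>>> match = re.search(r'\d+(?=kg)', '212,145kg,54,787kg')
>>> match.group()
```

Because the assertion is zero-width, the text it checks is not consumed and won't appear in the result.
The match spans [4:7] → '145'.

'145'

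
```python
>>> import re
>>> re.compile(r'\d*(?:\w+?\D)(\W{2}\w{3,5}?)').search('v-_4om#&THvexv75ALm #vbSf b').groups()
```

('#&THv',)

The pattern matches zero or more of a digit; then one or more of a word character (lazy), then a non-digit (non-capturing group); then exactly 2 of a non-word character, then 3 to 5 of a word character (lazy) (captured).
With the lazy modifier that quantifier settles for the fewest repetitions that let the rest of the pattern succeed (the atoms after it are unaffected and can still be greedy).
`search` walks the string left to right and returns the first match it finds.
The match spans [2:11] → '_4om#&THv'.
Captured: group 1 = '#&THv'.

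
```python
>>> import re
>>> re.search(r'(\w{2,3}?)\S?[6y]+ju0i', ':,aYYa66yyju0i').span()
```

(2, 14)

Pattern: 2 to 3 of a word character (lazy) (captured); then optionally a non-whitespace character, then one or more of one of [6y]; then the literal 'j', then the literal 'u0i'.
The match spans [2:14] → 'aYYa66yyju0i'.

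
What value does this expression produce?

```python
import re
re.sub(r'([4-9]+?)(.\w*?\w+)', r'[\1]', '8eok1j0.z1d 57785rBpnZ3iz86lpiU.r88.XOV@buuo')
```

'[8].z1d [5].r[88]@buuo'

The replacement refers to a captured group, so each match is rewritten using its own captured text.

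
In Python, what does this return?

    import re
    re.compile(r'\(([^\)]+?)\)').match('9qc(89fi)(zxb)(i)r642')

`re.match` won't scan ahead — the pattern has to work from the very first character.
Here the string doesn't start with a match, so the call returns None.

None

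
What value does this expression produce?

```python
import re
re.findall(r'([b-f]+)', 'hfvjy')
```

['f']

This matches one or more of a character in [b-f] (captured).
Scanning left to right: at [1:2] match 'f', group 1 = 'f'.
One capturing group, so `findall` returns just the captured substring from the one match — 1 in all.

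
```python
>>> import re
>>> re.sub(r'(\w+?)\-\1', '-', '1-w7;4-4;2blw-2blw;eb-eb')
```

'1-w7;-;-;-'

The backreference `\1` re-matches whatever the first group consumed, character for character.
Matches: at [5:8] → '4-4'; at [9:18] → '2blw-2blw'; at [19:24] → 'eb-eb'.
Every occurrence is swapped for '-'.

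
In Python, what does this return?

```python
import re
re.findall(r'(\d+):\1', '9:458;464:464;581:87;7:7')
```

['464', '7']

After group 1 captures some text, `\1` only succeeds where that same text appears again.
One capturing group, so `findall` returns just the captured substring from each match — 2 in all.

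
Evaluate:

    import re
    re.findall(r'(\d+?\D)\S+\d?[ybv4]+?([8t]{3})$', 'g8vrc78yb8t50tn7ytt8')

[('8v', 'tt8')]

`findall` packs the 2 group values into a tuple for every match.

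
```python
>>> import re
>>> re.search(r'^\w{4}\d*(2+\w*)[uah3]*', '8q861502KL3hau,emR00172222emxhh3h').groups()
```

('2KL3hau',)

The pattern matches anchored at the start of the string; then exactly 4 of a word character, then zero or more of a digit; then one or more of the literal '2', then zero or more of a word character (captured); then zero or more of one of [uah3].
`re.search` tries every starting position until one works.
The match spans [0:14] → '8q861502KL3hau'.
Captured: group 1 = '2KL3hau'.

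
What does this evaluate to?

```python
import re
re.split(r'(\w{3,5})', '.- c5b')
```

`re.split` interleaves the captured-group text with the surrounding fragments.

['.- ', 'c5b', '']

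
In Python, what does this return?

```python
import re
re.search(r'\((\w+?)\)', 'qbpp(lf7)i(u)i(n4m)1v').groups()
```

The match spans [4:9] → '(lf7)'.
Captured: group 1 = 'lf7'.

('lf7',)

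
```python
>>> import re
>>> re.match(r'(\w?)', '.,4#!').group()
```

''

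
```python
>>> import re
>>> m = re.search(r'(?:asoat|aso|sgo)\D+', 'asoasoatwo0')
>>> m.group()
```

`re.search` scans for the first position where the pattern succeeds.
The match spans [0:10] → 'asoasoatwo'.

'asoasoatwo'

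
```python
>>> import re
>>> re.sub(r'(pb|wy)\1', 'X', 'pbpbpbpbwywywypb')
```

'XXXwypb'

`\1` has to match the exact text group 1 already captured.
`sub` substitutes 'X' at each match site.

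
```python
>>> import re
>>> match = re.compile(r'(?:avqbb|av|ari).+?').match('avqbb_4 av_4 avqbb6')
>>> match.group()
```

'avqbb_'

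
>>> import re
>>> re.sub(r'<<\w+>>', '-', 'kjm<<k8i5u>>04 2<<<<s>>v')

'kjm-04 2<<-v'

Matches: at [3:12] → '<<k8i5u>>'; at [18:23] → '<<s>>'.
Each match is replaced by '-'.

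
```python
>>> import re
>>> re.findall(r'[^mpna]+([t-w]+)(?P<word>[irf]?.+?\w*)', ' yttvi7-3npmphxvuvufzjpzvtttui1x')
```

This matches one or more of any character except [mpna]; then one or more of a character in [t-w] (captured); then optionally one of [irf], then one or more of any character (lazy), then zero or more of a word character (captured as 'word').
Scanning left to right: at [0:7] match ' yttvi7', groups = ('v', 'i7'); at [13:32] match 'hxvuvufzjpzvtttui1x', groups = ('u', 'fzjpzvtttui1x').
With 2 capturing groups, `findall` returns a 2-tuple per match.

[('v', 'i7'), ('u', 'fzjpzvtttui1x')]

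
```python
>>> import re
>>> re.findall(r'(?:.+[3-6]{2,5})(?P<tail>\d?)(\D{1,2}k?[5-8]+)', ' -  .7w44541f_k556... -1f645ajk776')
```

[('', 'ajk776')]

This matches one or more of any character, then 2 to 5 of a character in [3-6] (non-capturing group); then optionally a digit (captured as 'tail'); then 1 to 2 of a non-digit, then optionally the literal 'k', then one or more of a character in [5-8] (captured).
`findall` packs the 2 group values into a tuple for every match.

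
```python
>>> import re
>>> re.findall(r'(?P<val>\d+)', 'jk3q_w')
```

The pattern matches one or more of a digit (captured as 'val').
Walking the string: at [2:3] match '3', group 1 = '3'.
One capturing group, so `findall` returns just the captured substring from the one match — 1 in all.

['3']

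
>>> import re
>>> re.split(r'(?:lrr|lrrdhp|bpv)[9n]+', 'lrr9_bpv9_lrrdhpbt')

Matches to split on: at [0:4] → 'lrr9'; at [5:9] → 'bpv9'.
`split` removes every match and returns the 3 fragments in between.

['', '_', '_lrrdhpbt']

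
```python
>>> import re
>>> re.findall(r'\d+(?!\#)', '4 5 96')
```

A negative assertion filters positions out without eating any characters.
Scanning left to right: at [0:1] → '4'; at [2:3] → '5'; at [4:6] → '96'.
No capturing groups, so `findall` returns the 3 full match strings.

['4', '5', '96']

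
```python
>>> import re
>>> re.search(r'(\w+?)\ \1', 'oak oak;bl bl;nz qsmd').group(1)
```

'oak'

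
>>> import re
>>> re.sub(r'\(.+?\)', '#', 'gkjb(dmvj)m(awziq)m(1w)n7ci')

'gkjb#m#m#n7ci'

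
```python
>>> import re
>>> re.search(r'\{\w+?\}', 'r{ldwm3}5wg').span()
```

(1, 8)

The match spans [1:8] → '{ldwm3}'.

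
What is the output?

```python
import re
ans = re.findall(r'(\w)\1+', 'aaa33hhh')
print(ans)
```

['a', '3', 'h']

After group 1 captures some text, `\1` only succeeds where that same text appears again.
Scanning left to right: at [0:3] match 'aaa', group 1 = 'a'; at [3:5] match '33', group 1 = '3'; at [5:8] match 'hhh', group 1 = 'h'.
With a single group, `findall` returns only what that group captured — 3 items.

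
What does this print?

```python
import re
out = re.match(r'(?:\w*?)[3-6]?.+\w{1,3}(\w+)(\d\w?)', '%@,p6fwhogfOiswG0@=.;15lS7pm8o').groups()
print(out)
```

('m', '8o')

Pattern: zero or more of a word character (lazy) (non-capturing group); then optionally a character in [3-6], then one or more of any character, then 1 to 3 of a word character; then one or more of a word character (captured); then a digit, then optionally a word character (captured).
`re.match` won't scan ahead — the pattern has to work from the very first character.
The match spans [0:30] → '%@,p6fwhogfOiswG0@=.;15lS7pm8o'.
Captured: group 1 = 'm', group 2 = '8o'.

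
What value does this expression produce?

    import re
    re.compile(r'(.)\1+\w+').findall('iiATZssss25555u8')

['i']

`\1` is not a pattern — it's the concrete string captured by group 1, re-applied verbatim.
Scanning left to right: at [0:16] match 'iiATZssss25555u8', group 1 = 'i'.
`findall` collects group 1 from the one match (1 total).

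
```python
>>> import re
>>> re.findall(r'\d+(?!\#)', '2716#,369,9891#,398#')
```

Because the assertion is negative and zero-width, positions next to the forbidden text are skipped.
With no groups in the pattern, `findall` gives back each whole match — 4 here.

['271', '369', '989', '39']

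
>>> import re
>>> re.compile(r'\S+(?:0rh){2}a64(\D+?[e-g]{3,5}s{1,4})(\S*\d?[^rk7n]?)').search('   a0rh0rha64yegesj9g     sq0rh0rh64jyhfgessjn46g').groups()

The pattern matches one or more of a non-whitespace character, then the literal '0rh' repeated 2 times, then the literal 'a64'; then one or more of a non-digit (lazy), then 3 to 5 of a character in [e-g], then 1 to 4 of a literal 's' (captured); then zero or more of a non-whitespace character, then optionally a digit, then optionally any character except [rk7n] (captured).
`re.search` tries every starting position until one works.
The match spans [3:22] → 'a0rh0rha64yegesj9g '.
Captured: group 1 = 'yeges', group 2 = 'j9g '.

('yeges', 'j9g ')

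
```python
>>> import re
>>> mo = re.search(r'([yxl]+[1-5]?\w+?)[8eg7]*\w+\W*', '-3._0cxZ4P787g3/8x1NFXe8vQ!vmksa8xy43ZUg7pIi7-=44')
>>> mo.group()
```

'xZ4P787g3/'

The match spans [6:16] → 'xZ4P787g3/'.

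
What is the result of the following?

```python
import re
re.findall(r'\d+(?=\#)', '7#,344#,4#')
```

['7', '344', '4']

The lookaround is zero-width — it requires the adjacent text to match without consuming it, so the asserted text isn't part of the match.
No capturing groups, so `findall` returns the 3 full match strings.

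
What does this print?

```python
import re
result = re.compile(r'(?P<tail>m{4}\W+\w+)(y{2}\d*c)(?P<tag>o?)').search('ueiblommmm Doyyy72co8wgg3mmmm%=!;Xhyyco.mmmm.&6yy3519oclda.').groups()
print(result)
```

('mmmm Doy', 'yy72c', 'o')

The match spans [6:20] → 'mmmm Doyyy72co'.
Captured: group 1 = 'mmmm Doy', group 2 = 'yy72c', group 3 = 'o'.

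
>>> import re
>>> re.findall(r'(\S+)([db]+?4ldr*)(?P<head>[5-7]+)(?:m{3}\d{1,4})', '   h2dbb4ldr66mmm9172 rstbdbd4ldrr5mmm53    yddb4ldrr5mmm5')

[('h2db', 'b4ldr', '66'), ('rstbdb', 'd4ldrr', '5'), ('ydd', 'b4ldrr', '5')]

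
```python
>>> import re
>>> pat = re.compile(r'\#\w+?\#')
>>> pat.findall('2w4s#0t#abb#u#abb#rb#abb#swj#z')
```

Since nothing is captured, `findall` lists the 4 matched substrings directly.

['#0t#', '#u#', '#rb#', '#swj#']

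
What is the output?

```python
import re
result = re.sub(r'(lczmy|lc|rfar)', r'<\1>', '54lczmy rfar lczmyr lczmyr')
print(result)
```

`|` is ordered: at each position the engine commits to the first alternative that works.
Matches: at [2:7] → 'lczmy'; at [8:12] → 'rfar'; at [13:18] → 'lczmy'; at [20:25] → 'lczmy'.
The replacement refers to a captured group, so each match is rewritten using its own captured text.

54<lczmy> <rfar> <lczmy>r <lczmy>r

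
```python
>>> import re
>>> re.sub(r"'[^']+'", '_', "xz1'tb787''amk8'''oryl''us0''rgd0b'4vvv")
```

"xz1__'___4vvv"

Matches: at [3:10] → "'tb787'"; at [10:16] → "'amk8'"; at [17:23] → "'oryl'"; at [23:28] → "'us0'"; at [28:35] → "'rgd0b'".
`sub` substitutes '_' at each match site.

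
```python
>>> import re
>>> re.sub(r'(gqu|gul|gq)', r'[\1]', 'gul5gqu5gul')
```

The regex engine tests alternatives in the order written; an earlier branch that matches wins even if a later one would match more.
Each match is replaced using the text its own group 1 captured.

'[gul]5[gqu]5[gul]'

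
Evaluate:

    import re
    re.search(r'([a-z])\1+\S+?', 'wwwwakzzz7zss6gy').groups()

A backreference is literal: `\1` must see the identical characters the first group matched.
`search` walks the string left to right and returns the first match it finds.
The match spans [0:5] → 'wwwwa'.
Captured: group 1 = 'w'.

('w',)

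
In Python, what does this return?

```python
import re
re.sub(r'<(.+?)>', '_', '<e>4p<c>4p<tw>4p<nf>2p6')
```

'_4p_4p_4p_2p6'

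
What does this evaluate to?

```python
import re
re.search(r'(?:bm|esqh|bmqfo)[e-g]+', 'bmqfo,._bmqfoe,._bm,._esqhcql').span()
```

(8, 14)

`search` walks the string left to right and returns the first match it finds.
The match spans [8:14] → 'bmqfoe'.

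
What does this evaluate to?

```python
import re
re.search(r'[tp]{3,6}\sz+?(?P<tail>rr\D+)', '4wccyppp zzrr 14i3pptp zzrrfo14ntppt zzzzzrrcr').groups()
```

('rr ',)

The pattern matches 3 to 6 of one of [tp], then whitespace; then one or more of a literal 'z' (lazy); then the literal 'rr', then one or more of a non-digit (captured as 'tail').
`search` walks the string left to right and returns the first match it finds.
The match spans [5:14] → 'ppp zzrr '.
Captured: group 1 = 'rr '.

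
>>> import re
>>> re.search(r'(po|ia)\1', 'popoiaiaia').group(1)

'po'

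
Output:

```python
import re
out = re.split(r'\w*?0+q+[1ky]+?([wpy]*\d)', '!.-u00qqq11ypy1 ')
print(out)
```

A `+?`/`*?`/`{m,n}?` starts at its minimum and grows only as far as needed for what follows to match.
Because the pattern has a capturing group, `split` also inserts each captured text between the pieces.

['!.-', '1', 'ypy1 ']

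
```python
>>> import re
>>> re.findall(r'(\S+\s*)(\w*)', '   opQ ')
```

[('opQ ', '')]

This matches one or more of a non-whitespace character, then zero or more of whitespace (captured); then zero or more of a word character (captured).
Matches: at [3:7] match 'opQ ', groups = ('opQ ', '').
With 2 capturing groups, `findall` returns a 2-tuple per match.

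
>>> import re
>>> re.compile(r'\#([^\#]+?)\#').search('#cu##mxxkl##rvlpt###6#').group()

'#cu#'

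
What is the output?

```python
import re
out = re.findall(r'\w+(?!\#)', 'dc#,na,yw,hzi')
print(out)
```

The negative lookaround is zero-width — it rules out positions where the adjacent text would match, without consuming anything.
No capturing groups, so `findall` returns the 4 full match strings.

['d', 'na', 'yw', 'hzi']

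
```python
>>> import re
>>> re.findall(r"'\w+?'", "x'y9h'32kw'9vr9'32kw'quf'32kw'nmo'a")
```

Scanning left to right: at [1:6] → "'y9h'"; at [10:16] → "'9vr9'"; at [20:25] → "'quf'"; at [29:34] → "'nmo'".
Since nothing is captured, `findall` lists the 4 matched substrings directly.

["'y9h'", "'9vr9'", "'quf'", "'nmo'"]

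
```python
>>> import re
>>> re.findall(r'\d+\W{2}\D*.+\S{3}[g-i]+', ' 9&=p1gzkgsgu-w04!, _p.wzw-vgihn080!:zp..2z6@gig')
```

['9&=p1gzkgsgu-w04!, _p.wzw-vgihn080!:zp..2z6@gig']

Pattern: one or more of a digit; then exactly 2 of a non-word character, then zero or more of a non-digit, then one or more of any character; then exactly 3 of a non-whitespace character, then one or more of a character in [g-i].
Walking the string: at [1:48] → '9&=p1gzkgsgu-w04!, _p.wzw-vgihn080!:zp..2z6@gig'.
Since nothing is captured, `findall` lists the 1 matched substring directly.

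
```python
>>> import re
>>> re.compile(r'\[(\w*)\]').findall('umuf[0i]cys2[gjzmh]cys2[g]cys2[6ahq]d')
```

['0i', 'gjzmh', 'g', '6ahq']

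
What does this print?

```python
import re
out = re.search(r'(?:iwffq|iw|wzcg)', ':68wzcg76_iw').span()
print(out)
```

Unlike `match`, `search` isn't anchored — it looks for the pattern anywhere in the string.
The match spans [3:7] → 'wzcg'.

(3, 7)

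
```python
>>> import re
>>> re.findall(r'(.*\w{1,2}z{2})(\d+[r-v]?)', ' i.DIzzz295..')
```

This matches zero or more of any character, then 1 to 2 of a word character, then exactly 2 of a literal 'z' (captured); then one or more of a digit, then optionally a character in [r-v] (captured).
Scanning left to right: at [0:11] match ' i.DIzzz295', groups = (' i.DIzzz', '295').
`findall` packs the 2 group values into a tuple for every match.

[(' i.DIzzz', '295')]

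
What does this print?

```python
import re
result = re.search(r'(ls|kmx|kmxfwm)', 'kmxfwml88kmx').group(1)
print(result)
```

kmx

Alternation tries branches left to right and keeps the first one that lets the overall match succeed at that position.
`search` walks the string left to right and returns the first match it finds.
The match spans [0:3] → 'kmx'.
Captured: group 1 = 'kmx'.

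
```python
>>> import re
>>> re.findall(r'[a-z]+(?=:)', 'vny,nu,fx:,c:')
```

['fx', 'c']

Because the assertion is zero-width, the text it checks is not consumed and won't appear in the result.
Walking the string: at [7:9] → 'fx'; at [11:12] → 'c'.
`findall` yields the raw match text (2 of them) because the pattern has no groups.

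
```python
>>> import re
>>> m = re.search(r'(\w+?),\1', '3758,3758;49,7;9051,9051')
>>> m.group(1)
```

'3758'

A backreference is literal: `\1` must see the identical characters the first group matched.
`search` walks the string left to right and returns the first match it finds.
The match spans [0:9] → '3758,3758'.
Captured: group 1 = '3758'.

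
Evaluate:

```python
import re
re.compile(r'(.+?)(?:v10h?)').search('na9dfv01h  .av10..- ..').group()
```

This matches one or more of any character (lazy) (captured); then the literal 'v10', then optionally a literal 'h' (non-capturing group).
The match spans [0:16] → 'na9dfv01h  .av10'.

'na9dfv01h  .av10'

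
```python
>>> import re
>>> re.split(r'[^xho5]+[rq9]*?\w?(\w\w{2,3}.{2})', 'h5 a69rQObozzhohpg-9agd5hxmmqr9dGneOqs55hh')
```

['h5', 'zzhohp', '', 'hxmmqr', '', 's55hh', '']

Pattern: one or more of any character except [xho5]; then zero or more of one of [rq9] (lazy), then optionally a word character; then a word character, then 2 to 3 of a word character, then exactly 2 of any character (captured).
Matches to split on: at [2:17] → ' a69rQObozzhohp'; at [17:30] → 'g-9agd5hxmmqr'; at [30:42] → '9dGneOqs55hh'.
Because the pattern has a capturing group, `split` also inserts each captured text between the pieces.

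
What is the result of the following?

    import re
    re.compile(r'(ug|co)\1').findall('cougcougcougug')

The backreference `\1` re-matches whatever the first group consumed, character for character.
Because there's exactly one group, `findall` drops the full match and keeps group 1 from the one hit.

['ug']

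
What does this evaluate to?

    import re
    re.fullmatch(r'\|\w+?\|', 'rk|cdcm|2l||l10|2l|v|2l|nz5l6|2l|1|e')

None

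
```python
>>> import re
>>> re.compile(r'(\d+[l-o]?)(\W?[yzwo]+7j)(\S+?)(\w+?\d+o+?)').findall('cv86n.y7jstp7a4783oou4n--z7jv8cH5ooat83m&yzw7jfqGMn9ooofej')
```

[('86n', '.y7j', 's', 'tp7a4783o'), ('83m', '&yzw7j', 'f', 'qGMn9o')]

Pattern: one or more of a digit, then optionally a character in [l-o] (captured); then optionally a non-word character, then one or more of one of [yzwo], then the literal '7j' (captured); then one or more of a non-whitespace character (lazy) (captured); then one or more of a word character (lazy), then one or more of a digit, then one or more of the literal 'o' (lazy) (captured).
A non-greedy quantifier consumes as few characters as it can — just enough that the remainder of the pattern still matches from where it stops; whatever follows it matches normally.
Walking the string: at [2:19] match '86n.y7jstp7a4783o', groups = ('86n', '.y7j', 's', 'tp7a4783o'); at [37:53] match '83m&yzw7jfqGMn9o', groups = ('83m', '&yzw7j', 'f', 'qGMn9o').
4 groups means each result is a tuple of 4 captured strings — 2 here.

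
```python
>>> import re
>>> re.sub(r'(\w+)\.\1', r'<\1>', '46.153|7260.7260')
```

'46.153|<7260>'

The backreference `\1` re-matches whatever the first group consumed, character for character.
Matches: at [7:16] → '7260.7260'.
The replacement refers to a captured group, so each match is rewritten using its own captured text.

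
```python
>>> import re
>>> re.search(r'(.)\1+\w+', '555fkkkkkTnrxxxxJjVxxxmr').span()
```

(0, 24)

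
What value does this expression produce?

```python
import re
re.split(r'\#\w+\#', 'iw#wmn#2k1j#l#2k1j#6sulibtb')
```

['iw', '2k1j', '2k1j#6sulibtb']

Splitting on the pattern gives 3 pieces.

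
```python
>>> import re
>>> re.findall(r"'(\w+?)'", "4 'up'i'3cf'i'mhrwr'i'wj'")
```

One capturing group, so `findall` returns just the captured substring from each match — 4 in all.

['up', '3cf', 'mhrwr', 'wj']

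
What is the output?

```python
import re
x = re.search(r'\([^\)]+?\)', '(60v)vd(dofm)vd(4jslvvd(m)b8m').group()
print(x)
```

The match spans [0:5] → '(60v)'.

(60v)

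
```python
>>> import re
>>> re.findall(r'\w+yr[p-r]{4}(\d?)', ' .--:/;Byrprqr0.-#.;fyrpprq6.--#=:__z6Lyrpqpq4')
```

['0', '6', '4']

The pattern matches one or more of a word character, then the literal 'yr', then exactly 4 of a character in [p-r]; then optionally a digit (captured).
Matches: at [7:15] match 'Byrprqr0', group 1 = '0'; at [20:28] match 'fyrpprq6', group 1 = '6'; at [34:46] match '__z6Lyrpqpq4', group 1 = '4'.
`findall` collects group 1 from each match (3 total).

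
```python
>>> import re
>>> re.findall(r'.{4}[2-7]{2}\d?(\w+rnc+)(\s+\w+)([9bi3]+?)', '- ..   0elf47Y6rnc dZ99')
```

The pattern matches exactly 4 of any character, then exactly 2 of a character in [2-7], then optionally a digit; then one or more of a word character, then the literal 'rn', then one or more of a literal 'c' (captured); then one or more of whitespace, then one or more of a word character (captured); then one or more of one of [9bi3] (lazy) (captured).
Matches: at [7:23] match '0elf47Y6rnc dZ99', groups = ('Y6rnc', ' dZ9', '9').
With 3 capturing groups, `findall` returns a 3-tuple per match.

[('Y6rnc', ' dZ9', '9')]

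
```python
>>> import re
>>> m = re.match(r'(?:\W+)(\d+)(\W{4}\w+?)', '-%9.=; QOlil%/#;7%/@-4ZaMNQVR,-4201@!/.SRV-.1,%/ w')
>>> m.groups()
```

The pattern matches one or more of a non-word character (non-capturing group); then one or more of a digit (captured); then exactly 4 of a non-word character, then one or more of a word character (lazy) (captured).
With the lazy modifier that quantifier settles for the fewest repetitions that let the rest of the pattern succeed (the atoms after it are unaffected and can still be greedy).
With `match`, the pattern is implicitly anchored at the beginning.
The match spans [0:8] → '-%9.=; Q'.
Captured: group 1 = '9', group 2 = '.=; Q'.

('9', '.=; Q')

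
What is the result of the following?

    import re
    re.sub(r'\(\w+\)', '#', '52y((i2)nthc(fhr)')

'52y(#nthc#'

`sub` substitutes '#' at each match site.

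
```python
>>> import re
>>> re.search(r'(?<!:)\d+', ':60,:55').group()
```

The negative lookahead/lookbehind blocks any match where the forbidden context is present.
`re.search` scans for the first position where the pattern succeeds.
The match spans [2:3] → '0'.

'0'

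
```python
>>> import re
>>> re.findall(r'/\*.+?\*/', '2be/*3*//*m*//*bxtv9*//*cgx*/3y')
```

Lazy quantifiers expand one character at a time until the remainder of the pattern can match.
Scanning left to right: at [3:8] → '/*3*/'; at [8:13] → '/*m*/'; at [13:22] → '/*bxtv9*/'; at [22:29] → '/*cgx*/'.
Since nothing is captured, `findall` lists the 4 matched substrings directly.

['/*3*/', '/*m*/', '/*bxtv9*/', '/*cgx*/']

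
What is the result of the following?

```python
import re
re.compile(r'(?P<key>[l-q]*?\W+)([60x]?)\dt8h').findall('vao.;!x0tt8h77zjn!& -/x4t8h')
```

Pattern: zero or more of a character in [l-q] (lazy), then one or more of a non-word character (captured as 'key'); then optionally one of [60x] (captured); then a digit, then the literal 't8h'.
Multiple groups make `findall` return tuples — one 2-tuple for the one match.

[('n!& -/', 'x')]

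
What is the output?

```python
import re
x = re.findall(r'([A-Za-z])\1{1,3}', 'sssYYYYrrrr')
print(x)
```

['s', 'Y', 'r']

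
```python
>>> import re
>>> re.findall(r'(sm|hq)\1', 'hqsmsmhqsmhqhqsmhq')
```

['sm', 'hq']

The backreference `\1` re-matches whatever the first group consumed, character for character.
Because there's exactly one group, `findall` drops the full match and keeps group 1 from each hit.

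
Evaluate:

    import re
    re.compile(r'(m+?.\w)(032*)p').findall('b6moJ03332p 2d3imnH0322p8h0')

`findall` packs the 2 group values into a tuple for every match.

[('mnH', '0322')]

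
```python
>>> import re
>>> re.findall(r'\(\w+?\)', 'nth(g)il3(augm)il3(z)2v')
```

['(g)', '(augm)', '(z)']

Since nothing is captured, `findall` lists the 3 matched substrings directly.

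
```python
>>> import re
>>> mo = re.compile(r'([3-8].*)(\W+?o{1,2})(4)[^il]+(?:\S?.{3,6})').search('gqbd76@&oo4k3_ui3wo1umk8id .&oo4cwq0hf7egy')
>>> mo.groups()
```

('76@&oo4k3_ui3wo1umk8id .', '&oo', '4')

This matches a character in [3-8], then zero or more of any character (captured); then one or more of a non-word character (lazy), then 1 to 2 of the literal 'o' (captured); then a literal '4' (captured); then one or more of any character except [il]; then optionally a non-whitespace character, then 3 to 6 of any character (non-capturing group).
Unlike `match`, `search` isn't anchored — it looks for the pattern anywhere in the string.
The match spans [4:42] → '76@&oo4k3_ui3wo1umk8id .&oo4cwq0hf7egy'.
Captured: group 1 = '76@&oo4k3_ui3wo1umk8id .', group 2 = '&oo', group 3 = '4'.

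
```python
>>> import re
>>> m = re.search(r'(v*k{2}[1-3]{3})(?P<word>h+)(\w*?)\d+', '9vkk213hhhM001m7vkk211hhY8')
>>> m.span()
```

(1, 14)

Pattern: zero or more of the literal 'v', then exactly 2 of a literal 'k', then exactly 3 of a character in [1-3] (captured); then one or more of a literal 'h' (captured as 'word'); then zero or more of a word character (lazy) (captured); then one or more of a digit.
Lazy quantifiers expand one character at a time until the remainder of the pattern can match.
`re.search` scans for the first position where the pattern succeeds.
The match spans [1:14] → 'vkk213hhhM001'.
Captured: group 1 = 'vkk213', group 2 = 'hhh', group 3 = 'M'.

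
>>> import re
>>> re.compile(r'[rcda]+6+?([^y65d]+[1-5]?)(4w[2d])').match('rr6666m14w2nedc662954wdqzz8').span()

With `match`, the pattern is implicitly anchored at the beginning.
The match spans [0:11] → 'rr6666m14w2'.

(0, 11)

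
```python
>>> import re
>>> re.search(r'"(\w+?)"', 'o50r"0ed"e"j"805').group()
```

'"0ed"'

The match spans [4:9] → '"0ed"'.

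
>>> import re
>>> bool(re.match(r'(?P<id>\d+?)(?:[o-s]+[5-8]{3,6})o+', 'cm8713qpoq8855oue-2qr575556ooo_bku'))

`match` is anchored at position 0; if the pattern doesn't fit there, it returns None.
Here position 0 doesn't satisfy it, so the call returns None, and `bool(None)` is False.

False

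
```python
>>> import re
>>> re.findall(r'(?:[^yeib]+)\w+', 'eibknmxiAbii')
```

['knmxiAbii']

The pattern matches one or more of any character except [yeib] (non-capturing group); then one or more of a word character.
`findall` yields the raw match text (1 of them) because the pattern has no groups.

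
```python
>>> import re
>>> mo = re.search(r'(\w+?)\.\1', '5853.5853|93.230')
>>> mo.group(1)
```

'5853'

After group 1 captures some text, `\1` only succeeds where that same text appears again.
`re.search` tries every starting position until one works.
The match spans [0:9] → '5853.5853'.
Captured: group 1 = '5853'.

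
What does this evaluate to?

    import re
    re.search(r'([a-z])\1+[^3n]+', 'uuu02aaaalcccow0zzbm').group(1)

The match spans [0:20] → 'uuu02aaaalcccow0zzbm'.
Captured: group 1 = 'u'.

'u'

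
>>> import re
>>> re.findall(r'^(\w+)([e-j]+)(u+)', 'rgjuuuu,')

This matches anchored at the start of the string; then one or more of a word character (captured); then one or more of a character in [e-j] (captured); then one or more of a literal 'u' (captured).
Walking the string: at [0:7] match 'rgjuuuu', groups = ('rg', 'j', 'uuuu').
With 3 capturing groups, `findall` returns a 3-tuple per match.

[('rg', 'j', 'uuuu')]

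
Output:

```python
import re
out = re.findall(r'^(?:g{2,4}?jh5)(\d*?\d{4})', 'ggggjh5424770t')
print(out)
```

This matches anchored at the start of the string; then 2 to 4 of the literal 'g' (lazy), then the literal 'jh5' (non-capturing group); then zero or more of a digit (lazy), then exactly 4 of a digit (captured).
`findall` collects group 1 from the one match (1 total).

['4247']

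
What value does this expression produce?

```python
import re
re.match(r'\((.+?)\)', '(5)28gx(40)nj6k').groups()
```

('5',)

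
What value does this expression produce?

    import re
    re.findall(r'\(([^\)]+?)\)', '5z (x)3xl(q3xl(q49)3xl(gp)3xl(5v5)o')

['x', 'q3xl(q49', 'gp', '5v5']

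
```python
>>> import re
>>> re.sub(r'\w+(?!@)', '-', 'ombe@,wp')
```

'-e@,-'

`(?!…)`/`(?<!…)` only lets a position through if the neighbouring text does NOT match; no characters are consumed.
Matches: at [0:3] → 'omb'; at [6:8] → 'wp'.
`sub` substitutes '-' at each match site.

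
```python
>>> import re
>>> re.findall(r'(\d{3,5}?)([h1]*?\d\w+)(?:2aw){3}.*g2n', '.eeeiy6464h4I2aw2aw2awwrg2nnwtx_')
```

This matches 3 to 5 of a digit (lazy) (captured); then zero or more of one of [h1] (lazy), then a digit, then one or more of a word character (captured); then the literal '2aw' repeated 3 times, then zero or more of any character, then the literal 'g2n'.
The `?` after the quantifier makes it lazy — it takes as little as possible before letting the rest of the pattern try.
Scanning left to right: at [6:27] match '6464h4I2aw2aw2awwrg2n', groups = ('646', '4h4I').
`findall` packs the 2 group values into a tuple for every match.

[('646', '4h4I')]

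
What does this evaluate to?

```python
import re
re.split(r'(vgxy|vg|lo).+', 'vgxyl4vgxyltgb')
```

['', 'vgxy', '']

Alternation tries branches left to right and keeps the first one that lets the overall match succeed at that position.
Because the pattern has a capturing group, `split` also inserts each captured text between the pieces.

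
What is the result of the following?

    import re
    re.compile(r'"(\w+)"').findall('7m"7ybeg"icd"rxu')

Scanning left to right: at [2:9] match '"7ybeg"', group 1 = '7ybeg'.
One capturing group, so `findall` returns just the captured substring from the one match — 1 in all.

['7ybeg']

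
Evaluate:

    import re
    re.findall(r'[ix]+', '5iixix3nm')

The pattern matches one or more of one of [ix].
With no groups in the pattern, `findall` gives back each whole match — 1 here.

['iixix']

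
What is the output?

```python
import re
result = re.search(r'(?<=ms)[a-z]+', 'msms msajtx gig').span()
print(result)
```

Because the assertion is zero-width, the text it checks is not consumed and won't appear in the result.
`re.search` tries every starting position until one works.
The match spans [2:4] → 'ms'.

(2, 4)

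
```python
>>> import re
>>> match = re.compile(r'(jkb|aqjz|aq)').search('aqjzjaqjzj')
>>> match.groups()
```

('aqjz',)

`|` is ordered: at each position the engine commits to the first alternative that works.
`re.search` scans for the first position where the pattern succeeds.
The match spans [0:4] → 'aqjz'.
Captured: group 1 = 'aqjz'.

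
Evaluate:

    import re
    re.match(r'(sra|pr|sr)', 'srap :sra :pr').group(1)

`|` is ordered: at each position the engine commits to the first alternative that works.
`re.match` won't scan ahead — the pattern has to work from the very first character.
The match spans [0:3] → 'sra'.
Captured: group 1 = 'sra'.

'sra'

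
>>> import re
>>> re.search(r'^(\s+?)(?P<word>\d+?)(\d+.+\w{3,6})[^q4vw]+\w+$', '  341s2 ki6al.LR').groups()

('  ', '3', '41s2 ki6al')

Pattern: anchored at the start of the string; then one or more of whitespace (lazy) (captured); then one or more of a digit (lazy) (captured as 'word'); then one or more of a digit, then one or more of any character, then 3 to 6 of a word character (captured); then one or more of any character except [q4vw], then one or more of a word character; then anchored at the end.
`re.search` tries every starting position until one works.
The match spans [0:16] → '  341s2 ki6al.LR'.
Captured: group 1 = '  ', group 2 = '3', group 3 = '41s2 ki6al'.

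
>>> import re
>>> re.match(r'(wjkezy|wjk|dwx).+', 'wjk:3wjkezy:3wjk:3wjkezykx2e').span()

(0, 28)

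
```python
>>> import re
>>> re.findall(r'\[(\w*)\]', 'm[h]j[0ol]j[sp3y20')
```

Walking the string: at [1:4] match '[h]', group 1 = 'h'; at [5:10] match '[0ol]', group 1 = '0ol'.
`findall` collects group 1 from each match (2 total).

['h', '0ol']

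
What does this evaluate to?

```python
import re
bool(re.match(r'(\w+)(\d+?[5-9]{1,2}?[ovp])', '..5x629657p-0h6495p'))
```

False

`match` is anchored at position 0; if the pattern doesn't fit there, it returns None.
Here the pattern fails at index 0, so the call returns None, and `bool(None)` is False.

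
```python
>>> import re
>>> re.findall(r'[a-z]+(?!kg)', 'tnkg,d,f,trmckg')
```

['tnkg', 'd', 'f', 'trmckg']

The negative lookaround is zero-width — it rules out positions where the adjacent text would match, without consuming anything.
Walking the string: at [0:4] → 'tnkg'; at [5:6] → 'd'; at [7:8] → 'f'; at [9:15] → 'trmckg'.
No capturing groups, so `findall` returns the 4 full match strings.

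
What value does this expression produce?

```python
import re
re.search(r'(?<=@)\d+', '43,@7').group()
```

'7'

Because the assertion is zero-width, the text it checks is not consumed and won't appear in the result.
`re.search` scans for the first position where the pattern succeeds.
The match spans [4:5] → '7'.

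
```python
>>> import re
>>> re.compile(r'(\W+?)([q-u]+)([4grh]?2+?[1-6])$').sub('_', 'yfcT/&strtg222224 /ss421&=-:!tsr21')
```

'yfcT/&strtg222224 /ss421_'

Pattern: one or more of a non-word character (lazy) (captured); then one or more of a character in [q-u] (captured); then optionally one of [4grh], then one or more of the literal '2' (lazy), then a character in [1-6] (captured); then anchored at the end.
Matches: at [24:34] → '&=-:!tsr21'.
Every occurrence is swapped for '_'.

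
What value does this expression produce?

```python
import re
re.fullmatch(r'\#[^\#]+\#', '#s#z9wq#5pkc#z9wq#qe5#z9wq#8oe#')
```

`fullmatch` succeeds only if the pattern covers the string from start to end.
Here the pattern can't cover the whole string, so the call returns None.

None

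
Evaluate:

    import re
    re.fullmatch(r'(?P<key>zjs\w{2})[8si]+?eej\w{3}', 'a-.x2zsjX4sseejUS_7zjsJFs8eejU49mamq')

None

`fullmatch` succeeds only if the pattern covers the string from start to end.
Here there's no way to consume every character, so the call returns None.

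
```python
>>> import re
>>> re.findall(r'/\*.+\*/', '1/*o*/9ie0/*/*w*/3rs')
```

Matches: at [1:17] → '/*o*/9ie0/*/*w*/'.
No capturing groups, so `findall` returns the 1 full match string.

['/*o*/9ie0/*/*w*/']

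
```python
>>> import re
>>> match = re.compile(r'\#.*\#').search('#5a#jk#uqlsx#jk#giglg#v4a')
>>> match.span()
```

(0, 22)

The match spans [0:22] → '#5a#jk#uqlsx#jk#giglg#'.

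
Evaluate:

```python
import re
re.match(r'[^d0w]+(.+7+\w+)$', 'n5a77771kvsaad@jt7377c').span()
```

(0, 22)

With `match`, the pattern is implicitly anchored at the beginning.
The match spans [0:22] → 'n5a77771kvsaad@jt7377c'.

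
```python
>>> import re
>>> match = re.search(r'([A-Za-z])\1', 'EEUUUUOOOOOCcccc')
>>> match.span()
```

`\1` is not a pattern — it's the concrete string captured by group 1, re-applied verbatim.
`re.search` tries every starting position until one works.
The match spans [0:2] → 'EE'.
Captured: group 1 = 'E'.

(0, 2)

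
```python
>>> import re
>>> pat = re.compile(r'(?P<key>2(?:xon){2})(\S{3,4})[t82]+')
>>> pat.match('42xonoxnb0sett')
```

`re.match` won't scan ahead — the pattern has to work from the very first character.
Here the string doesn't start with a match, so the call returns None.

None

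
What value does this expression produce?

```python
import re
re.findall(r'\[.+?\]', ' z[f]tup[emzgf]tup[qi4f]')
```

The `?` after the quantifier makes it lazy — it takes as little as possible before letting the rest of the pattern try.
Scanning left to right: at [2:5] → '[f]'; at [8:15] → '[emzgf]'; at [18:24] → '[qi4f]'.
No capturing groups, so `findall` returns the 3 full match strings.

['[f]', '[emzgf]', '[qi4f]']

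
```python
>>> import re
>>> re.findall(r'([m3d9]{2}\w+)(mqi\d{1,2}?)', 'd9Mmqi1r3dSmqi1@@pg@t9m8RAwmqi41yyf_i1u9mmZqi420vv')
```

[('d9Mmqi1r3dS', 'mqi1'), ('9m8RAw', 'mqi4')]

This matches exactly 2 of one of [m3d9], then one or more of a word character (captured); then the literal 'mqi', then 1 to 2 of a digit (lazy) (captured).
Matches: at [0:15] match 'd9Mmqi1r3dSmqi1', groups = ('d9Mmqi1r3dS', 'mqi1'); at [21:31] match '9m8RAwmqi4', groups = ('9m8RAw', 'mqi4').
With 2 capturing groups, `findall` returns a 2-tuple per match.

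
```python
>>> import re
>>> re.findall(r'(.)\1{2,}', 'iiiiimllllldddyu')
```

['i', 'l', 'd']

After group 1 captures some text, `\1` only succeeds where that same text appears again.
One capturing group, so `findall` returns just the captured substring from each match — 3 in all.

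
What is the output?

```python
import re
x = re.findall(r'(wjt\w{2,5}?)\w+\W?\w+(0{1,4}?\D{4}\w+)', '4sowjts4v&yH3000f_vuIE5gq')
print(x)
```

[('wjts4', '0f_vuIE5gq')]

The pattern matches the literal 'wjt', then 2 to 5 of a word character (lazy) (captured); then one or more of a word character, then optionally a non-word character, then one or more of a word character; then 1 to 4 of the literal '0' (lazy), then exactly 4 of a non-digit, then one or more of a word character (captured).
Scanning left to right: at [3:25] match 'wjts4v&yH3000f_vuIE5gq', groups = ('wjts4', '0f_vuIE5gq').
`findall` packs the 2 group values into a tuple for every match.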